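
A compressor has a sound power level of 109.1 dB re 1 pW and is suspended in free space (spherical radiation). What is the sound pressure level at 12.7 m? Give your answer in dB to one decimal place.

The power spreads over a sphere of area 4π·r², so L_p = L_w − 10·log₁₀(4π·r²).
4π·r² = 2027 m², 10·log₁₀ of that is 33.068 dB.
L_p = 109.1 − 33.068 = 76.03 dB.

76.0 dB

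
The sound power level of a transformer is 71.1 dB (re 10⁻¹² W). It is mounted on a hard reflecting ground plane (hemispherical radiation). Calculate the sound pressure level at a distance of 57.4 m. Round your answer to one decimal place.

L_p = L_w − 10·log₁₀(2π·r²) with r = 57.4 m.
2π·r² = 2.07e+04 m², 10·log₁₀ of that is 43.160 dB.
L_p = 71.1 − 43.160 = 27.94 dB.

27.9 dB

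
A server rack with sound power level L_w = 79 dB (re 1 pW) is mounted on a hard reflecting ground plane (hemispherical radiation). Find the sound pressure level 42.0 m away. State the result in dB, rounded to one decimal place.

Free-field hemispherical radiation: L_p = L_w − 10·log₁₀(2π·r²), r = 42.0 m.
2π·r² = 1.108e+04 m², 10·log₁₀ of that is 40.447 dB.
L_p = 79 − 40.447 = 38.55 dB.

38.6 dB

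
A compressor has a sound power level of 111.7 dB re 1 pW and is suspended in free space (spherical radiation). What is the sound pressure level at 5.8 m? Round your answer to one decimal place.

85.4 dB

L_p = L_w − 10·log₁₀(4π·r²) with r = 5.8 m.
4π·r² = 422.7 m², 10·log₁₀ of that is 26.261 dB.
L_p = 111.7 − 26.261 = 85.44 dB.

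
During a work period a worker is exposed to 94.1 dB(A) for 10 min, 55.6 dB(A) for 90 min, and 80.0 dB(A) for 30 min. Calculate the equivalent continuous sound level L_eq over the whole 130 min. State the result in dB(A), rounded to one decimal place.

Weight each interval's intensity by its duration and average over T = 130 min:
Σ tᵢ·10^(Lᵢ/10) = 10·10^(94.1/10) + 90·10^(55.6/10) + 30·10^(80.0/10) = 2.874e+10.
L_eq = 10·log₁₀(2.874e+10/130) = 83.44 dB(A).

83.4 dB(A)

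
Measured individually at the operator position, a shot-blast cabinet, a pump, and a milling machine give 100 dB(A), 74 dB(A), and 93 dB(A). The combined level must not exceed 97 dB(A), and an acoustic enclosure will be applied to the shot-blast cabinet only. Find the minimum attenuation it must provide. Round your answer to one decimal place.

5.2 dB

Everything except the shot-blast cabinet sums to 10^(74/10) + 10^(93/10) = 2.020e+09 in linear terms, 93.05 dB(A).
The limit corresponds to 10^(97/10) = 5.012e+09; subtracting the fixed part leaves 2.991e+09 for the shot-blast cabinet, i.e. 94.76 dB(A).
Required insertion loss = 100 − 94.76 = 5.24 dB.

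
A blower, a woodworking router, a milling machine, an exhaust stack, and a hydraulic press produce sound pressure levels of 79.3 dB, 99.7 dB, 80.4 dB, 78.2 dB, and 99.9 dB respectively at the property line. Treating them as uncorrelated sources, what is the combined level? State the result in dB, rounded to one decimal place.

Incoherent sources combine by intensity addition: L_total = 10·log₁₀(Σ 10^(L_i/10)).
Σ 10^(L/10) = 10^(79.3/10) + 10^(99.7/10) + 10^(80.4/10) + 10^(78.2/10) + 10^(99.9/10) = 1.937e+10.
L_total = 10·log₁₀(1.937e+10) = 102.87 dB.

102.9 dB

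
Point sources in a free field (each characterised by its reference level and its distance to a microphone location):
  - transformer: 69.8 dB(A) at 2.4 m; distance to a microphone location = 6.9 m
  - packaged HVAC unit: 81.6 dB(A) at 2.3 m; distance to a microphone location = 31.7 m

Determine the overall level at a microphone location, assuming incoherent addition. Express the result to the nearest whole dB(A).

Propagate each source to the receiver with L = L_ref − 20·log₁₀(r/r_ref), then add intensities.
transformer: 69.8 − 20·log₁₀(6.9/2.4) = 69.8 − 9.17 = 60.63 dB(A).
packaged HVAC unit: 81.6 − 20·log₁₀(31.7/2.3) = 81.6 − 22.79 = 58.81 dB(A).
Σ 10^(L/10) = 1.916e+06 → L_total = 10·log₁₀(1.916e+06) = 62.82 dB(A).

63 dB(A)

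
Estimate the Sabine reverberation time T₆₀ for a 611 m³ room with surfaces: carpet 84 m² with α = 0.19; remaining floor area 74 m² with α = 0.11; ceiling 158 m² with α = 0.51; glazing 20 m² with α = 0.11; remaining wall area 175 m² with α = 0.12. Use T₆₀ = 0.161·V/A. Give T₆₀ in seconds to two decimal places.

Total absorption A = 84·0.19 + 74·0.11 + 158·0.51 + 20·0.11 + 175·0.12 = 127.88 m² sabins.
T₆₀ = 0.161 × 611 / 127.88 = 0.769 s.

0.77 s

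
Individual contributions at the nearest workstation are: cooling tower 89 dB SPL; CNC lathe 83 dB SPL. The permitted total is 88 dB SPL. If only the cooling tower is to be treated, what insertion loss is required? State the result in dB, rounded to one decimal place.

Fixed contribution from the other source: Σ 10^(L/10) = 10^(83/10) = 1.995e+08 (83.00 dB SPL).
To meet 88 dB SPL overall, the treated cooling tower may contribute at most 10^(88/10) − 1.995e+08 = 4.314e+08, i.e. 86.35 dB SPL.
So the cooling tower must be reduced from 89 to 86.35 dB SPL: IL = 2.65 dB.

2.7 dB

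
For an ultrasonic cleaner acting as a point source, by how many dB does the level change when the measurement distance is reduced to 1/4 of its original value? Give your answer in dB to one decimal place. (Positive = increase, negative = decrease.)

A point source loses 6 dB per doubling of distance; generally ΔL = −20·log₁₀(r₂/r₁).
ΔL = −20·log₁₀(0.25) = +12.04 dB.

+12.0 dB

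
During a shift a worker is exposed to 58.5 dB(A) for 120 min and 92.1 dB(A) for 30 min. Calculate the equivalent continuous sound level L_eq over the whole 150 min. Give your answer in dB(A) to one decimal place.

L_eq = 10·log₁₀[(1/T)·Σ tᵢ·10^(Lᵢ/10)] with T = 150 min.
Σ tᵢ·10^(Lᵢ/10) = 120·10^(58.5/10) + 30·10^(92.1/10) = 4.874e+10.
L_eq = 10·log₁₀(4.874e+10/150) = 85.12 dB(A).

85.1 dB(A)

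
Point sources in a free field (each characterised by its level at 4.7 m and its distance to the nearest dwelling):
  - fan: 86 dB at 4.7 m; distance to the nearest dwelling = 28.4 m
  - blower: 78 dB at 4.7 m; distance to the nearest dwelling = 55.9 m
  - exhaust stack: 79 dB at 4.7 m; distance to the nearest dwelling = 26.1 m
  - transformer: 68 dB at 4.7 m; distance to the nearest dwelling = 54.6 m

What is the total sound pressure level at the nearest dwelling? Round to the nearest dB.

71 dB

Propagate each source to the receiver with L = L_ref − 20·log₁₀(r/r_ref), then add intensities.
fan: 86 − 20·log₁₀(28.4/4.7) = 86 − 15.62 = 70.38 dB.
blower: 78 − 20·log₁₀(55.9/4.7) = 78 − 21.51 = 56.49 dB.
exhaust stack: 79 − 20·log₁₀(26.1/4.7) = 79 − 14.89 = 64.11 dB.
transformer: 68 − 20·log₁₀(54.6/4.7) = 68 − 21.30 = 46.70 dB.
Σ 10^(L/10) = 1.397e+07 → L_total = 10·log₁₀(1.397e+07) = 71.45 dB.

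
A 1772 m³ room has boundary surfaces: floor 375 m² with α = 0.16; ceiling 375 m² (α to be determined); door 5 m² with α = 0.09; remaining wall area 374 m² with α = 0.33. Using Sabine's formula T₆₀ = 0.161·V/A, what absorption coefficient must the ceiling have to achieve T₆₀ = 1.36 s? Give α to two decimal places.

0.07

Required total absorption A = 0.161·1772/1.36 = 209.77 m².
Absorption from the other surfaces = 375·0.16 + 5·0.09 + 374·0.33 = 183.87 m², so the ceiling must supply 25.90 m² over 375 m².
α = 25.90/375 = 0.069.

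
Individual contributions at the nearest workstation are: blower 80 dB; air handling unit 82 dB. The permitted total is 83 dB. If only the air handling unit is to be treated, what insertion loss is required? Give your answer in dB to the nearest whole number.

Everything except the air handling unit sums to 10^(80/10) = 1.000e+08 in linear terms, 80.00 dB.
The limit corresponds to 10^(83/10) = 1.995e+08; subtracting the fixed part leaves 9.953e+07 for the air handling unit, i.e. 79.98 dB.
Required insertion loss = 82 − 79.98 = 2.02 dB.

2 dB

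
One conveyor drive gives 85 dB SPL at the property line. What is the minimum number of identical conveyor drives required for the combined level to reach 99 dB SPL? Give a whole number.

26

The shortfall is 99 − 85 = 14.0 dB, and N units add 10·log₁₀ N, so need 10·log₁₀ N ≥ 14.0.
N ≥ 10^(14.0/10) = 25.119, so N = 26.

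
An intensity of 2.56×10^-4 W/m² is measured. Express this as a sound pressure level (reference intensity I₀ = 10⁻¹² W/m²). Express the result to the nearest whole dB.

84 dB

Dividing by I₀ shifts the exponent by 12: I/I₀ = 2.56×10^8.
L = 10·(0.4082 + 8) = 84.08 dB.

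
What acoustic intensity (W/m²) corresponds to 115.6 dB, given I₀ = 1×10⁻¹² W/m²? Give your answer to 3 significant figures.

0.363 W/m²

L = 10·log₁₀(I/I₀) ⇒ I = I₀·10^(L/10) = 10⁻¹² × 10^11.56.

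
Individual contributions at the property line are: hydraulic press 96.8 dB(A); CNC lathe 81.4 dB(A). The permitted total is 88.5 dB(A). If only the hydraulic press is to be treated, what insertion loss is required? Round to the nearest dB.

9 dB

The untreated sources together contribute 10^(81.4/10) = 1.380e+08, i.e. 81.40 dB(A).
The limit corresponds to 10^(88.5/10) = 7.079e+08; subtracting the fixed part leaves 5.699e+08 for the hydraulic press, i.e. 87.56 dB(A).
So the hydraulic press must be reduced from 96.8 to 87.56 dB(A): IL = 9.24 dB.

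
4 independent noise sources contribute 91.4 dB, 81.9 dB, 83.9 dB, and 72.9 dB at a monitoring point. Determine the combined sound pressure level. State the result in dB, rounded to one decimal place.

92.6 dB

For uncorrelated sources the intensities add, so convert each level to linear form, sum, and take 10·log₁₀ of the total.
Σ 10^(L/10) = 10^(91.4/10) + 10^(81.9/10) + 10^(83.9/10) + 10^(72.9/10) = 1.800e+09.
L_total = 10·log₁₀(1.800e+09) = 92.55 dB.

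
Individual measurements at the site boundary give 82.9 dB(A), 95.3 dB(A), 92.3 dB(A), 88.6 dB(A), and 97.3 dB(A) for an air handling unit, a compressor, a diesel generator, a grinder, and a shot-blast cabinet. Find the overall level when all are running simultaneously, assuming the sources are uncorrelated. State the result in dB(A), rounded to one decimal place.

100.6 dB(A)

For uncorrelated sources the intensities add, so convert each level to linear form, sum, and take 10·log₁₀ of the total.
Σ 10^(L/10) = 10^(82.9/10) + 10^(95.3/10) + 10^(92.3/10) + 10^(88.6/10) + 10^(97.3/10) = 1.138e+10.
L_total = 10·log₁₀(1.138e+10) = 100.56 dB(A).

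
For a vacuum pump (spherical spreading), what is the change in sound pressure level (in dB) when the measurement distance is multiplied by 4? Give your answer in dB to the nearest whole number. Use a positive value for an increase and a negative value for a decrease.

Point-source spreading: ΔL = −20·log₁₀(r₂/r₁).
ΔL = −20·log₁₀(4) = -12.04 dB.

-12 dB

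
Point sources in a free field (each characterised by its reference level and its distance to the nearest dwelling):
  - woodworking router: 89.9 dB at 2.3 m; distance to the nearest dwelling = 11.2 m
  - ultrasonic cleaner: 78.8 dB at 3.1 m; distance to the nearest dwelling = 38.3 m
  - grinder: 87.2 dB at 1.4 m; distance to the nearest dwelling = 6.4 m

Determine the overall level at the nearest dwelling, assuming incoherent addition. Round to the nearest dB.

78 dB

Apply inverse-square spreading to bring every level to the receiver, then sum 10^(L/10).
woodworking router: 89.9 − 20·log₁₀(11.2/2.3) = 89.9 − 13.75 = 76.15 dB.
ultrasonic cleaner: 78.8 − 20·log₁₀(38.3/3.1) = 78.8 − 21.84 = 56.96 dB.
grinder: 87.2 − 20·log₁₀(6.4/1.4) = 87.2 − 13.20 = 74.00 dB.
Σ 10^(L/10) = 6.682e+07 → L_total = 10·log₁₀(6.682e+07) = 78.25 dB.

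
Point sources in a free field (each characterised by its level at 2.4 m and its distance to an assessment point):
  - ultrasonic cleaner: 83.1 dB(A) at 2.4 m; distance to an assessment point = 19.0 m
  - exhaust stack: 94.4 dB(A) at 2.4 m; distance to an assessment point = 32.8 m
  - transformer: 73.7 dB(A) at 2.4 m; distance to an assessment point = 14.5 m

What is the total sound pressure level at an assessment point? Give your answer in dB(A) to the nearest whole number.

73 dB(A)

Apply inverse-square spreading to bring every level to the receiver, then sum 10^(L/10).
ultrasonic cleaner: 83.1 − 20·log₁₀(19.0/2.4) = 83.1 − 17.97 = 65.13 dB(A).
exhaust stack: 94.4 − 20·log₁₀(32.8/2.4) = 94.4 − 22.71 = 71.69 dB(A).
transformer: 73.7 − 20·log₁₀(14.5/2.4) = 73.7 − 15.62 = 58.08 dB(A).
Σ 10^(L/10) = 1.865e+07 → L_total = 10·log₁₀(1.865e+07) = 72.71 dB(A).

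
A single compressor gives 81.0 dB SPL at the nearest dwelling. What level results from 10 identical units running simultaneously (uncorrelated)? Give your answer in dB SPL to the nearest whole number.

L_total = L₁ + 10·log₁₀ N for N identical incoherent sources.
L_total = 81.0 + 10·log₁₀(10) = 81.0 + 10.000 = 91.00 dB SPL.

91 dB SPL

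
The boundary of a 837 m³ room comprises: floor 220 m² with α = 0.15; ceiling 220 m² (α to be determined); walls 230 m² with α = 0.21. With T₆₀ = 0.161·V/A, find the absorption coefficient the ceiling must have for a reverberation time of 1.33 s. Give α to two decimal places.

From T₆₀ = 0.161·V/A, the target T₆₀ = 1.33 s needs A = 0.161·837/1.33 = 101.32 m².
Absorption from the other surfaces = 220·0.15 + 230·0.21 = 81.30 m², so the ceiling must supply 20.02 m² over 220 m².
α = 20.02/220 = 0.091.

0.09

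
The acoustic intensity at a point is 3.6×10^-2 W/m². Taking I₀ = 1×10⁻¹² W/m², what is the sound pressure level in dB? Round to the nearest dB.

I/I₀ = 3.6×10^-2/10⁻¹² = 3.6×10^10, and L = 10·log₁₀(I/I₀).
L = 10·(0.5563 + 10) = 105.56 dB.

106 dB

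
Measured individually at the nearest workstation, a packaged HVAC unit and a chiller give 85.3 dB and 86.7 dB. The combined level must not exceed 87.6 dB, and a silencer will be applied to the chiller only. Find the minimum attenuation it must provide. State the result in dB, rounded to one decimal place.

Fixed contribution from the other source: Σ 10^(L/10) = 10^(85.3/10) = 3.388e+08 (85.30 dB).
The limit corresponds to 10^(87.6/10) = 5.754e+08; subtracting the fixed part leaves 2.366e+08 for the chiller, i.e. 83.74 dB.
So the chiller must be reduced from 86.7 to 83.74 dB: IL = 2.96 dB.

3.0 dB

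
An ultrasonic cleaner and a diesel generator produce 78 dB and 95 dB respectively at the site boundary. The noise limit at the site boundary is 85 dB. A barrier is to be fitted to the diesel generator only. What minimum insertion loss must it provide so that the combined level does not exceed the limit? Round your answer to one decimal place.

Everything except the diesel generator sums to 10^(78/10) = 6.310e+07 in linear terms, 78.00 dB.
To meet 85 dB overall, the treated diesel generator may contribute at most 10^(85/10) − 6.310e+07 = 2.531e+08, i.e. 84.03 dB.
Required insertion loss = 95 − 84.03 = 10.97 dB.

11.0 dB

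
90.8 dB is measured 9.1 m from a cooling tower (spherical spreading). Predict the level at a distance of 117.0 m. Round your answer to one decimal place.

68.6 dB

Point-source attenuation: ΔL = 20·log₁₀(r₂/r₁) = 20·log₁₀(117.0/9.1) = 22.183 dB.
L₂ = 90.8 − 20·log₁₀(117.0/9.1) = 90.8 − 22.183 = 68.62 dB.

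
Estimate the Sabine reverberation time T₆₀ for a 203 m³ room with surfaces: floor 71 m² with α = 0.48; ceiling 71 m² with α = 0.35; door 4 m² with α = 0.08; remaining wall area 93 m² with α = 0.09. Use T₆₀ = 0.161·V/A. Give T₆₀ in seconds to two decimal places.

A = Σ Sᵢαᵢ = 71·0.48 + 71·0.35 + 4·0.08 + 93·0.09 = 67.62 m².
T₆₀ = 0.161 × 203 / 67.62 = 0.483 s.

0.48 s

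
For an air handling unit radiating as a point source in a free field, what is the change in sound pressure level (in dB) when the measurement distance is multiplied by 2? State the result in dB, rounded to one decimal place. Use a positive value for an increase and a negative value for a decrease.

Point-source spreading: ΔL = −20·log₁₀(r₂/r₁).
ΔL = −20·log₁₀(2) = -6.02 dB.

-6.0 dB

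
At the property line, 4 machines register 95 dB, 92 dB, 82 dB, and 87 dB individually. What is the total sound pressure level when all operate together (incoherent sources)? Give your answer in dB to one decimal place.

97.3 dB

Incoherent sources combine by intensity addition: L_total = 10·log₁₀(Σ 10^(L_i/10)).
Σ 10^(L/10) = 10^(95/10) + 10^(92/10) + 10^(82/10) + 10^(87/10) = 5.407e+09.
L_total = 10·log₁₀(5.407e+09) = 97.33 dB.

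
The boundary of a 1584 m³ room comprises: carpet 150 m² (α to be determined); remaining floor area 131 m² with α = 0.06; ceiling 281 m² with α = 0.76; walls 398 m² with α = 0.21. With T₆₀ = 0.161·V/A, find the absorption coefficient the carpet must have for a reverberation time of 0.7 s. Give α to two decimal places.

0.40

Required total absorption A = 0.161·1584/0.7 = 364.32 m².
Absorption from the other surfaces = 131·0.06 + 281·0.76 + 398·0.21 = 305.00 m², so the carpet must supply 59.32 m² over 150 m².
α = 59.32/150 = 0.395.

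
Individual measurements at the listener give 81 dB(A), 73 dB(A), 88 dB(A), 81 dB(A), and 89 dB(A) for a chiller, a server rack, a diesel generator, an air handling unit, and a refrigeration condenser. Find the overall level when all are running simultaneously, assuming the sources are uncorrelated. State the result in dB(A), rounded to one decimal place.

92.3 dB(A)

Incoherent sources combine by intensity addition: L_total = 10·log₁₀(Σ 10^(L_i/10)).
Σ 10^(L/10) = 10^(81/10) + 10^(73/10) + 10^(88/10) + 10^(81/10) + 10^(89/10) = 1.697e+09.
L_total = 10·log₁₀(1.697e+09) = 92.30 dB(A).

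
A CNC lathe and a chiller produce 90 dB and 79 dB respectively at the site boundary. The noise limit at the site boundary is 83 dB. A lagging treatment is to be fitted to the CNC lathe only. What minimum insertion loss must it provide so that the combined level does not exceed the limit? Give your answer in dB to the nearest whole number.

9 dB

The untreated sources together contribute 10^(79/10) = 7.943e+07, i.e. 79.00 dB.
The limit corresponds to 10^(83/10) = 1.995e+08; subtracting the fixed part leaves 1.201e+08 for the CNC lathe, i.e. 80.80 dB.
Required insertion loss = 90 − 80.80 = 9.20 dB.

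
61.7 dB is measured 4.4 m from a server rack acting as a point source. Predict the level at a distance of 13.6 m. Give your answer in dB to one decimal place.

51.9 dB

Spherical spreading from a point source gives a 20·log₁₀(r₂/r₁) drop.
L₂ = 61.7 − 20·log₁₀(13.6/4.4) = 61.7 − 9.802 = 51.90 dB.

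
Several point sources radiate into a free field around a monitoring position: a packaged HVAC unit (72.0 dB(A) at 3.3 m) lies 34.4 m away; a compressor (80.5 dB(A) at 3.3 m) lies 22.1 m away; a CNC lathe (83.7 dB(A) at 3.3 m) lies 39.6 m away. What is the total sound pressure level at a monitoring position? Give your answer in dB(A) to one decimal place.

66.3 dB(A)

First find each source's level at the receiver (point-source: −20·log₁₀(r/r_ref)), then combine on an intensity basis.
packaged HVAC unit: 72.0 − 20·log₁₀(34.4/3.3) = 72.0 − 20.36 = 51.64 dB(A).
compressor: 80.5 − 20·log₁₀(22.1/3.3) = 80.5 − 16.52 = 63.98 dB(A).
CNC lathe: 83.7 − 20·log₁₀(39.6/3.3) = 83.7 − 21.58 = 62.12 dB(A).
Σ 10^(L/10) = 4.276e+06 → L_total = 10·log₁₀(4.276e+06) = 66.31 dB(A).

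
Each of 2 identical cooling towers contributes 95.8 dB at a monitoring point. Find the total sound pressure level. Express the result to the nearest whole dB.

L_total = L₁ + 10·log₁₀ N for N identical incoherent sources.
L_total = 95.8 + 10·log₁₀(2) = 95.8 + 3.010 = 98.81 dB.

99 dB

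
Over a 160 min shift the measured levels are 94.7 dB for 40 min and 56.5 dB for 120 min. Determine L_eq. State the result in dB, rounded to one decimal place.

88.7 dB

The energy average is taken in the linear domain: L_eq = 10·log₁₀[(Σ tᵢ·10^(Lᵢ/10))/T], T = 160 min.
Σ tᵢ·10^(Lᵢ/10) = 40·10^(94.7/10) + 120·10^(56.5/10) = 1.181e+11.
L_eq = 10·log₁₀(1.181e+11/160) = 88.68 dB.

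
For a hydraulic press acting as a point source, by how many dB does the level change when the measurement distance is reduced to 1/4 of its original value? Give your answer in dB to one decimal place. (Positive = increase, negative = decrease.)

A point source loses 6 dB per doubling of distance; generally ΔL = −20·log₁₀(r₂/r₁).
ΔL = −20·log₁₀(0.25) = +12.04 dB.

+12.0 dB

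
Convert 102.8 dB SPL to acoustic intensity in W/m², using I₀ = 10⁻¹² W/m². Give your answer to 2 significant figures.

0.019 W/m²

I/I₀ = 10^(102.8/10) = 1.905e+10, so I = 1.905e+10 × 10⁻¹² W/m².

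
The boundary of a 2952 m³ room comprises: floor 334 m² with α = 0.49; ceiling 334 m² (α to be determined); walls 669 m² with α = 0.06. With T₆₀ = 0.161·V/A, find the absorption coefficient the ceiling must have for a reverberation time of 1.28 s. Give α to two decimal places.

0.50

Required total absorption A = 0.161·2952/1.28 = 371.31 m².
Absorption from the other surfaces = 334·0.49 + 669·0.06 = 203.80 m², so the ceiling must supply 167.51 m² over 334 m².
α = 167.51/334 = 0.502.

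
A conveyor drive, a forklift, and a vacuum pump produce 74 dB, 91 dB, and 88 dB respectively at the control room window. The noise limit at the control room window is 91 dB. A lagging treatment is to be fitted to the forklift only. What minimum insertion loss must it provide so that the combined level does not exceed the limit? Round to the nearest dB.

The untreated sources together contribute 10^(74/10) + 10^(88/10) = 6.561e+08, i.e. 88.17 dB.
To meet 91 dB overall, the treated forklift may contribute at most 10^(91/10) − 6.561e+08 = 6.028e+08, i.e. 87.80 dB.
So the forklift must be reduced from 91 to 87.80 dB: IL = 3.20 dB.

3 dB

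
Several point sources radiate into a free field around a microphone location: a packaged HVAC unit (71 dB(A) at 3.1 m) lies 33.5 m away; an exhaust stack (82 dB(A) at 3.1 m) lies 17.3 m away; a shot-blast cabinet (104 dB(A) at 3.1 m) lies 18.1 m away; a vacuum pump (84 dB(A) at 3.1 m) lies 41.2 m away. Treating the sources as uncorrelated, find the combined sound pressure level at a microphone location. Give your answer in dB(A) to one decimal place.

First find each source's level at the receiver (point-source: −20·log₁₀(r/r_ref)), then combine on an intensity basis.
packaged HVAC unit: 71 − 20·log₁₀(33.5/3.1) = 71 − 20.67 = 50.33 dB(A).
exhaust stack: 82 − 20·log₁₀(17.3/3.1) = 82 − 14.93 = 67.07 dB(A).
shot-blast cabinet: 104 − 20·log₁₀(18.1/3.1) = 104 − 15.33 = 88.67 dB(A).
vacuum pump: 84 − 20·log₁₀(41.2/3.1) = 84 − 22.47 = 61.53 dB(A).
Σ 10^(L/10) = 7.434e+08 → L_total = 10·log₁₀(7.434e+08) = 88.71 dB(A).

88.7 dB(A)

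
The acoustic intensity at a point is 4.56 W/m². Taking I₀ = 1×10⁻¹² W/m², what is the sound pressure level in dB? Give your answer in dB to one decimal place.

126.6 dB

Dividing by I₀ shifts the exponent by 12: I/I₀ = 4.56×10^12.
L = 10·(0.6590 + 12) = 126.59 dB.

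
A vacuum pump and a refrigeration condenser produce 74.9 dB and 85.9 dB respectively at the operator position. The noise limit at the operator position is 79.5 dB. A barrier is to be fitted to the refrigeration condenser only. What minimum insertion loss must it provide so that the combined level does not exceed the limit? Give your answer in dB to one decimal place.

8.2 dB

Everything except the refrigeration condenser sums to 10^(74.9/10) = 3.090e+07 in linear terms, 74.90 dB.
The limit corresponds to 10^(79.5/10) = 8.913e+07; subtracting the fixed part leaves 5.822e+07 for the refrigeration condenser, i.e. 77.65 dB.
So the refrigeration condenser must be reduced from 85.9 to 77.65 dB: IL = 8.25 dB.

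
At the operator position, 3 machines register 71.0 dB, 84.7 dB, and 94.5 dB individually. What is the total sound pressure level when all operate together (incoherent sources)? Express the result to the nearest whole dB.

95 dB

For uncorrelated sources the intensities add, so convert each level to linear form, sum, and take 10·log₁₀ of the total.
Σ 10^(L/10) = 10^(71.0/10) + 10^(84.7/10) + 10^(94.5/10) = 3.126e+09.
L_total = 10·log₁₀(3.126e+09) = 94.95 dB.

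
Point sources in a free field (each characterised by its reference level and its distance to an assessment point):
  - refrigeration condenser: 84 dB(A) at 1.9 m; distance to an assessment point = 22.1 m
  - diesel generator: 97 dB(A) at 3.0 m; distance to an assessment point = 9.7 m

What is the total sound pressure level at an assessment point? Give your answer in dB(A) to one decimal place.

86.8 dB(A)

Apply inverse-square spreading to bring every level to the receiver, then sum 10^(L/10).
refrigeration condenser: 84 − 20·log₁₀(22.1/1.9) = 84 − 21.31 = 62.69 dB(A).
diesel generator: 97 − 20·log₁₀(9.7/3.0) = 97 − 10.19 = 86.81 dB(A).
Σ 10^(L/10) = 4.813e+08 → L_total = 10·log₁₀(4.813e+08) = 86.82 dB(A).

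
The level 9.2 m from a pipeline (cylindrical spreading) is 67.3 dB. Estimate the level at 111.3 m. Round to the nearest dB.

56 dB

Line-source attenuation: ΔL = 10·log₁₀(r₂/r₁) = 10·log₁₀(111.3/9.2) = 10.827 dB.
L₂ = 67.3 − 10·log₁₀(111.3/9.2) = 67.3 − 10.827 = 56.47 dB.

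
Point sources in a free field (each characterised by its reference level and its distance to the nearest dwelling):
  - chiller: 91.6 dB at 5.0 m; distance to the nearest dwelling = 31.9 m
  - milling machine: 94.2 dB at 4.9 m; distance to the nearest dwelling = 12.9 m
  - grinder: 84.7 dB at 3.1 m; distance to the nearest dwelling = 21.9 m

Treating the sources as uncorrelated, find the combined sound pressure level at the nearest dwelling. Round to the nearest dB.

Apply inverse-square spreading to bring every level to the receiver, then sum 10^(L/10).
chiller: 91.6 − 20·log₁₀(31.9/5.0) = 91.6 − 16.10 = 75.50 dB.
milling machine: 94.2 − 20·log₁₀(12.9/4.9) = 94.2 − 8.41 = 85.79 dB.
grinder: 84.7 − 20·log₁₀(21.9/3.1) = 84.7 − 16.98 = 67.72 dB.
Σ 10^(L/10) = 4.209e+08 → L_total = 10·log₁₀(4.209e+08) = 86.24 dB.

86 dB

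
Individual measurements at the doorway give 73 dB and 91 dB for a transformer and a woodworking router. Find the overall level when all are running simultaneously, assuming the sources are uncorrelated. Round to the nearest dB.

91 dB

Incoherent sources combine by intensity addition: L_total = 10·log₁₀(Σ 10^(L_i/10)).
Σ 10^(L/10) = 10^(73/10) + 10^(91/10) = 1.279e+09.
L_total = 10·log₁₀(1.279e+09) = 91.07 dB.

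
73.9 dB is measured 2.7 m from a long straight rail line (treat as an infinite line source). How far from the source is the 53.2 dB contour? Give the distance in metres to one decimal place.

For a line source L₁ − L₂ = 10·log₁₀(r₂/r₁), so r₂ = r₁·10^((L₁−L₂)/10).
r₂ = 2.7·10^((73.9−53.2)/10) = 2.7·10^(20.7/10) = 317.22 m.

317.2 m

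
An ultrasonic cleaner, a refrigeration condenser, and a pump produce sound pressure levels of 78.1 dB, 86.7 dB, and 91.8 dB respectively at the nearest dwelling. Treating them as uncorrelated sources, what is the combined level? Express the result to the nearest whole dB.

For uncorrelated sources the intensities add, so convert each level to linear form, sum, and take 10·log₁₀ of the total.
Σ 10^(L/10) = 10^(78.1/10) + 10^(86.7/10) + 10^(91.8/10) = 2.046e+09.
L_total = 10·log₁₀(2.046e+09) = 93.11 dB.

93 dB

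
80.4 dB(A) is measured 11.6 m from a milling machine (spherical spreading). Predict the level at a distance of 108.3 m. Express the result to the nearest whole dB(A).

61 dB(A)

Point-source attenuation: ΔL = 20·log₁₀(r₂/r₁) = 20·log₁₀(108.3/11.6) = 19.403 dB.
L₂ = 80.4 − 20·log₁₀(108.3/11.6) = 80.4 − 19.403 = 61.00 dB(A).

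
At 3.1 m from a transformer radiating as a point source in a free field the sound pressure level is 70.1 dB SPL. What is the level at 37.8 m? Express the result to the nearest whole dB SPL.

For a point source, L₂ = L₁ − 20·log₁₀(r₂/r₁).
L₂ = 70.1 − 20·log₁₀(37.8/3.1) = 70.1 − 21.723 = 48.38 dB SPL.

48 dB SPL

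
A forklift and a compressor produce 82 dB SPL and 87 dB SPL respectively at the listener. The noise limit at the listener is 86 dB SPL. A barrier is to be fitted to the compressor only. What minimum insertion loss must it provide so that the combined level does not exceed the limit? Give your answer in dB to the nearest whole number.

3 dB

Everything except the compressor sums to 10^(82/10) = 1.585e+08 in linear terms, 82.00 dB SPL.
To meet 86 dB SPL overall, the treated compressor may contribute at most 10^(86/10) − 1.585e+08 = 2.396e+08, i.e. 83.80 dB SPL.
So the compressor must be reduced from 87 to 83.80 dB SPL: IL = 3.20 dB.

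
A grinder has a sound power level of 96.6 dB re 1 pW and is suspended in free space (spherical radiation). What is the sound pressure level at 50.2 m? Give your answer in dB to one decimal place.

51.6 dB

L_p = L_w − 10·log₁₀(4π·r²) with r = 50.2 m.
4π·r² = 3.167e+04 m², 10·log₁₀ of that is 45.006 dB.
L_p = 96.6 − 45.006 = 51.59 dB.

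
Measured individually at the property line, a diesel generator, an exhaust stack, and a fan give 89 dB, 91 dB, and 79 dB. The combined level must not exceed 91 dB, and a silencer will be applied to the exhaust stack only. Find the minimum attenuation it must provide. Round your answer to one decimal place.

The untreated sources together contribute 10^(89/10) + 10^(79/10) = 8.738e+08, i.e. 89.41 dB.
The limit corresponds to 10^(91/10) = 1.259e+09; subtracting the fixed part leaves 3.852e+08 for the exhaust stack, i.e. 85.86 dB.
Required insertion loss = 91 − 85.86 = 5.14 dB.

5.1 dB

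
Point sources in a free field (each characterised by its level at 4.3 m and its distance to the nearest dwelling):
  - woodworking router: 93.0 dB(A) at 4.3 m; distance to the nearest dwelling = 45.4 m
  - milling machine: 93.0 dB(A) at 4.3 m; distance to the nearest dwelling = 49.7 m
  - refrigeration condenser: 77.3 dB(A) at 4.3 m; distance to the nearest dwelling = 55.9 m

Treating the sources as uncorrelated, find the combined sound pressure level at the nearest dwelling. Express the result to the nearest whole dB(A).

Propagate each source to the receiver with L = L_ref − 20·log₁₀(r/r_ref), then add intensities.
woodworking router: 93.0 − 20·log₁₀(45.4/4.3) = 93.0 − 20.47 = 72.53 dB(A).
milling machine: 93.0 − 20·log₁₀(49.7/4.3) = 93.0 − 21.26 = 71.74 dB(A).
refrigeration condenser: 77.3 − 20·log₁₀(55.9/4.3) = 77.3 − 22.28 = 55.02 dB(A).
Σ 10^(L/10) = 3.315e+07 → L_total = 10·log₁₀(3.315e+07) = 75.21 dB(A).

75 dB(A)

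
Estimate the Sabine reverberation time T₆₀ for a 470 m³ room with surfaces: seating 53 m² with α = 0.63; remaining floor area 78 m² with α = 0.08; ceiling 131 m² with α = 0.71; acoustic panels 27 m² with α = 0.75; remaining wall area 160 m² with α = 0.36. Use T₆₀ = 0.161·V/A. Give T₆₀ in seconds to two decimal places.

0.36 s

Total absorption A = 53·0.63 + 78·0.08 + 131·0.71 + 27·0.75 + 160·0.36 = 210.49 m² sabins.
T₆₀ = 0.161·V/A = 0.161·470/210.49 = 0.359 s.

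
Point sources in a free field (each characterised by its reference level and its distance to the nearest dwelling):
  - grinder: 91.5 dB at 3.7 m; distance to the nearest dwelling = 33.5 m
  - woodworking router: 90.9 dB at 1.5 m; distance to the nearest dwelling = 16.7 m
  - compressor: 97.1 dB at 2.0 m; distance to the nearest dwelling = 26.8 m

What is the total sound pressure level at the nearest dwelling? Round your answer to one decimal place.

77.5 dB

Apply inverse-square spreading to bring every level to the receiver, then sum 10^(L/10).
grinder: 91.5 − 20·log₁₀(33.5/3.7) = 91.5 − 19.14 = 72.36 dB.
woodworking router: 90.9 − 20·log₁₀(16.7/1.5) = 90.9 − 20.93 = 69.97 dB.
compressor: 97.1 − 20·log₁₀(26.8/2.0) = 97.1 − 22.54 = 74.56 dB.
Σ 10^(L/10) = 5.572e+07 → L_total = 10·log₁₀(5.572e+07) = 77.46 dB.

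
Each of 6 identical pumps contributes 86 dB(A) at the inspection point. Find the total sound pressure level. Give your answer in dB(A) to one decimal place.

N identical incoherent sources raise the level by 10·log₁₀ N.
L_total = 86 + 10·log₁₀(6) = 86 + 7.782 = 93.78 dB(A).

93.8 dB(A)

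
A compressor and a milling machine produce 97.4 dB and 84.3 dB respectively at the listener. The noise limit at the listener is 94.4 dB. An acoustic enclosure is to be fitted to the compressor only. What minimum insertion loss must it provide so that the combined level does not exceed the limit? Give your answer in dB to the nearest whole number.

Fixed contribution from the other source: Σ 10^(L/10) = 10^(84.3/10) = 2.692e+08 (84.30 dB).
The limit corresponds to 10^(94.4/10) = 2.754e+09; subtracting the fixed part leaves 2.485e+09 for the compressor, i.e. 93.95 dB.
Required insertion loss = 97.4 − 93.95 = 3.45 dB.

3 dB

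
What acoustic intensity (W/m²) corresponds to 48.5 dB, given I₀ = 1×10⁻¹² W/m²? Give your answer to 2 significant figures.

I/I₀ = 10^(48.5/10) = 7.079e+04, so I = 7.079e+04 × 10⁻¹² W/m².

7.1e-08 W/m²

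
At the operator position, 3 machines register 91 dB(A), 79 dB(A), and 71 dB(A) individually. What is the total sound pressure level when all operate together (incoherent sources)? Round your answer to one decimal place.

91.3 dB(A)

For uncorrelated sources the intensities add, so convert each level to linear form, sum, and take 10·log₁₀ of the total.
Σ 10^(L/10) = 10^(91/10) + 10^(79/10) + 10^(71/10) = 1.351e+09.
L_total = 10·log₁₀(1.351e+09) = 91.31 dB(A).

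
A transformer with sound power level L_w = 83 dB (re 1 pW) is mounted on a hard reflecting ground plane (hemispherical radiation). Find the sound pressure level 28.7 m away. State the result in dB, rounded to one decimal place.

45.9 dB

Free-field hemispherical radiation: L_p = L_w − 10·log₁₀(2π·r²), r = 28.7 m.
2π·r² = 5175 m², 10·log₁₀ of that is 37.139 dB.
L_p = 83 − 37.139 = 45.86 dB.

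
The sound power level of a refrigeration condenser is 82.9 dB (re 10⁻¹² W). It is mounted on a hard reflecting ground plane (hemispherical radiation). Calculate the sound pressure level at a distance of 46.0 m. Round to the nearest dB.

L_p = L_w − 10·log₁₀(2π·r²) with r = 46.0 m.
2π·r² = 1.33e+04 m², 10·log₁₀ of that is 41.237 dB.
L_p = 82.9 − 41.237 = 41.66 dB.

42 dB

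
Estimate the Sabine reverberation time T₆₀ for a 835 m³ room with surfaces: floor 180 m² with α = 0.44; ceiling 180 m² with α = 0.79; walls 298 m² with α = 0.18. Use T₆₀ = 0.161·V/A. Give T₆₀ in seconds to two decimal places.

0.49 s

A = Σ Sᵢαᵢ = 180·0.44 + 180·0.79 + 298·0.18 = 275.04 m².
T₆₀ = 0.161 × 835 / 275.04 = 0.489 s.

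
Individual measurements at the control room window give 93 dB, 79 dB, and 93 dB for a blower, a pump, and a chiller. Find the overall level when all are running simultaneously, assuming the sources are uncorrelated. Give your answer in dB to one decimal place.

Incoherent sources combine by intensity addition: L_total = 10·log₁₀(Σ 10^(L_i/10)).
Σ 10^(L/10) = 10^(93/10) + 10^(79/10) + 10^(93/10) = 4.070e+09.
L_total = 10·log₁₀(4.070e+09) = 96.10 dB.

96.1 dB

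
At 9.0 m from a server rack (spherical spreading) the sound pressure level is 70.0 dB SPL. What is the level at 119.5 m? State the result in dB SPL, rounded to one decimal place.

Spherical spreading from a point source gives a 20·log₁₀(r₂/r₁) drop.
L₂ = 70.0 − 20·log₁₀(119.5/9.0) = 70.0 − 22.463 = 47.54 dB SPL.

47.5 dB SPL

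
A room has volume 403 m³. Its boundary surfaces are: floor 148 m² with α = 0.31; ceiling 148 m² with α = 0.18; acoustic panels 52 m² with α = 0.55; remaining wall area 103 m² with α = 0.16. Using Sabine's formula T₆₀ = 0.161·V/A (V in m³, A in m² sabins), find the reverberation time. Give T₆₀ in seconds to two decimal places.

A = Σ Sᵢαᵢ = 148·0.31 + 148·0.18 + 52·0.55 + 103·0.16 = 117.60 m².
T₆₀ = 0.161 × 403 / 117.60 = 0.552 s.

0.55 s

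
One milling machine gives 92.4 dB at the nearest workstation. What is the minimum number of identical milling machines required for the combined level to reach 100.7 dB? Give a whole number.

The shortfall is 100.7 − 92.4 = 8.3 dB, and N units add 10·log₁₀ N, so need 10·log₁₀ N ≥ 8.3.
N ≥ 10^(8.3/10) = 6.761, so N = 7.

7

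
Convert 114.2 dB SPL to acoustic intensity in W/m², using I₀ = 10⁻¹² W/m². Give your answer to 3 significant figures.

0.263 W/m²

L = 10·log₁₀(I/I₀) ⇒ I = I₀·10^(L/10) = 10⁻¹² × 10^11.42.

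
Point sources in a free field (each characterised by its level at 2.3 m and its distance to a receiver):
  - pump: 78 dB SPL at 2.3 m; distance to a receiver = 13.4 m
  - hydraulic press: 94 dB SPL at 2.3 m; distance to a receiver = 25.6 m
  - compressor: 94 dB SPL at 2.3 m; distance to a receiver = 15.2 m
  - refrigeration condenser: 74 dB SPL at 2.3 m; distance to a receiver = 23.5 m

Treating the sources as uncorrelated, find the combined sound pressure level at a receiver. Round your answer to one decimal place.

Propagate each source to the receiver with L = L_ref − 20·log₁₀(r/r_ref), then add intensities.
pump: 78 − 20·log₁₀(13.4/2.3) = 78 − 15.31 = 62.69 dB SPL.
hydraulic press: 94 − 20·log₁₀(25.6/2.3) = 94 − 20.93 = 73.07 dB SPL.
compressor: 94 − 20·log₁₀(15.2/2.3) = 94 − 16.40 = 77.60 dB SPL.
refrigeration condenser: 74 − 20·log₁₀(23.5/2.3) = 74 − 20.19 = 53.81 dB SPL.
Σ 10^(L/10) = 7.989e+07 → L_total = 10·log₁₀(7.989e+07) = 79.02 dB SPL.

79.0 dB SPL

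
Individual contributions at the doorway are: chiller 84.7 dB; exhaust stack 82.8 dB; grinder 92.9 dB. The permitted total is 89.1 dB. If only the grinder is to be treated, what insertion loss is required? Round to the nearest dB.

Everything except the grinder sums to 10^(84.7/10) + 10^(82.8/10) = 4.857e+08 in linear terms, 86.86 dB.
To meet 89.1 dB overall, the treated grinder may contribute at most 10^(89.1/10) − 4.857e+08 = 3.272e+08, i.e. 85.15 dB.
Required insertion loss = 92.9 − 85.15 = 7.75 dB.

8 dB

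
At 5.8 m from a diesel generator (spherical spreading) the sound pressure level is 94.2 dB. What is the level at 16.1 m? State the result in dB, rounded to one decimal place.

85.3 dB

Point-source attenuation: ΔL = 20·log₁₀(r₂/r₁) = 20·log₁₀(16.1/5.8) = 8.868 dB.
L₂ = 94.2 − 20·log₁₀(16.1/5.8) = 94.2 − 8.868 = 85.33 dB.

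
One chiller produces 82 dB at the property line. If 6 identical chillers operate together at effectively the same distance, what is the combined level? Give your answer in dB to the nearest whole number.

90 dB

With 6 equal, uncorrelated contributions the intensity is 6× that of one unit, giving a rise of 10·log₁₀ 6.
L_total = 82 + 10·log₁₀(6) = 82 + 7.782 = 89.78 dB.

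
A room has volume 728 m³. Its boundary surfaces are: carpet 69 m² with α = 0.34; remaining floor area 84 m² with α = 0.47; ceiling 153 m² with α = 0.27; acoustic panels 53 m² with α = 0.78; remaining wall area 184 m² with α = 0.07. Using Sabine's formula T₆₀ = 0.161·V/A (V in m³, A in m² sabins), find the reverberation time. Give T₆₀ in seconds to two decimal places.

0.74 s

Total absorption A = 69·0.34 + 84·0.47 + 153·0.27 + 53·0.78 + 184·0.07 = 158.47 m² sabins.
T₆₀ = 0.161 × 728 / 158.47 = 0.740 s.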